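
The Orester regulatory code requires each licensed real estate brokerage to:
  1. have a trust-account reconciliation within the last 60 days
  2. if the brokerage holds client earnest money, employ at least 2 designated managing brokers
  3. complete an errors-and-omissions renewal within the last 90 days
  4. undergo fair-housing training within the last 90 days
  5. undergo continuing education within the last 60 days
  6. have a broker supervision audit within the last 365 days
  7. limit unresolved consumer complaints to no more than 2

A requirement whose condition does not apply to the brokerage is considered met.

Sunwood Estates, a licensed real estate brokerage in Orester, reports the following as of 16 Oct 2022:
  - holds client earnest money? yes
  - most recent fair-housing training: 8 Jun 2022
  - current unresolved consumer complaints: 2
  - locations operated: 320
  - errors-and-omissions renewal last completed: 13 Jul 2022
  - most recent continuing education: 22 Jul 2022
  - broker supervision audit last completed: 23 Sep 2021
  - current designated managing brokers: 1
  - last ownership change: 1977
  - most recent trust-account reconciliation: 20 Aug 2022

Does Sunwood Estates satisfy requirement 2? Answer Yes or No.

No

2. condition 'holds client earnest money' holds; designated managing brokers 1 < 2 → not met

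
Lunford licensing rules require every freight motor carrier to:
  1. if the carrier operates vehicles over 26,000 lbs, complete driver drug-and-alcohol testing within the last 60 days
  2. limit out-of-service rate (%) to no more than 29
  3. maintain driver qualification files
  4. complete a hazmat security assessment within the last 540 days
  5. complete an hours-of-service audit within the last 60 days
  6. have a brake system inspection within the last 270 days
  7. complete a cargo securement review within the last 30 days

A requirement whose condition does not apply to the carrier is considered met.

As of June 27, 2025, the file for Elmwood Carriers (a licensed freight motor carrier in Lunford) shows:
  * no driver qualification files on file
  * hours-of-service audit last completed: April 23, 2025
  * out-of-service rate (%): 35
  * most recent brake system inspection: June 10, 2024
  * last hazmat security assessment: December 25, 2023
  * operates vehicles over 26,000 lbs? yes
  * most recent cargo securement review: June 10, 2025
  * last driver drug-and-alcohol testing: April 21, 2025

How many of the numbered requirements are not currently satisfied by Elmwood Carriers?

6

1. condition 'operates vehicles over 26,000 lbs' holds; driver drug-and-alcohol testing 67 days ago vs limit 60 → not met
2. out-of-service rate (%) 35 > 29 → not met
3. driver qualification files absent → not met
4. hazmat security assessment 550 days ago vs limit 540 → not met
5. hours-of-service audit 65 days ago vs limit 60 → not met
6. brake system inspection 382 days ago vs limit 270 → not met
7. cargo securement review 17 days ago vs limit 30 → met
Not met: 6 of 7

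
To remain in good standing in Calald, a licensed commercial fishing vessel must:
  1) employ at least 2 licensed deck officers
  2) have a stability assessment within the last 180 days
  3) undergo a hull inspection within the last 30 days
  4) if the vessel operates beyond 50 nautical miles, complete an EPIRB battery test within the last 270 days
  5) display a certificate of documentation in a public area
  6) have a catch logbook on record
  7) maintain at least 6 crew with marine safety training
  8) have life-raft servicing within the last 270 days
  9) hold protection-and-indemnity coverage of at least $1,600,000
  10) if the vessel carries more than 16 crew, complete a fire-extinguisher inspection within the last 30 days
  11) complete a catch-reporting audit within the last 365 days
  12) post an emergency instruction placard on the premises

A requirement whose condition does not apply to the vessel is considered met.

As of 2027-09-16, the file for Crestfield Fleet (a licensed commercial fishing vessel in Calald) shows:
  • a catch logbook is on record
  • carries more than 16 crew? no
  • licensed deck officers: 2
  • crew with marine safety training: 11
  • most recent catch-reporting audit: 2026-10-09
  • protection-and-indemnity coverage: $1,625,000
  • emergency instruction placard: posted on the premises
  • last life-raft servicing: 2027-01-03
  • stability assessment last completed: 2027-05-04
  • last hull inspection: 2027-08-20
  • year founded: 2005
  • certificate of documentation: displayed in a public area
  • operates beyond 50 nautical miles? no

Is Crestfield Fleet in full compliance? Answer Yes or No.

1. licensed deck officers 2 ≥ 2 → met
2. stability assessment 135 days ago vs limit 180 → met
3. hull inspection 27 days ago vs limit 30 → met
4. condition 'operates beyond 50 nautical miles' does not hold → requirement n/a → met
5. certificate of documentation present → met
6. catch logbook present → met
7. crew with marine safety training 11 ≥ 6 → met
8. life-raft servicing 256 days ago vs limit 270 → met
9. protection-and-indemnity coverage $1,625,000 ≥ $1,600,000 → met
10. condition 'carries more than 16 crew' does not hold → requirement n/a → met
11. catch-reporting audit 342 days ago vs limit 365 → met
12. emergency instruction placard present → met
All met.

Yes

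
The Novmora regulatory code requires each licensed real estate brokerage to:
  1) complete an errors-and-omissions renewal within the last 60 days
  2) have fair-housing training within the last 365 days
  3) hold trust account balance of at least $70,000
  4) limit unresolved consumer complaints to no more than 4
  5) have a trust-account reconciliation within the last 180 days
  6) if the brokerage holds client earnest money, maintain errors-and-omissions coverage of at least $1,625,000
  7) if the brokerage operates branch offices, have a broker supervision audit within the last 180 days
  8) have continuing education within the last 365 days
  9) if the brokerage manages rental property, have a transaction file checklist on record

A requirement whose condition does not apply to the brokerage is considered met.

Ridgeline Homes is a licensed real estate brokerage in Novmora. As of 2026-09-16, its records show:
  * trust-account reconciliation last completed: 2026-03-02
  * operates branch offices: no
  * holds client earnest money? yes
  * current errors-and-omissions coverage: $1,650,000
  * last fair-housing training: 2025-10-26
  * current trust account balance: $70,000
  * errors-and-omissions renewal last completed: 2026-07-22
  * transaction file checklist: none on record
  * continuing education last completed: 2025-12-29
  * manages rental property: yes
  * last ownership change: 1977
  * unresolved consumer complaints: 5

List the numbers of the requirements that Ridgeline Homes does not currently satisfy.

1. errors-and-omissions renewal 56 days ago vs limit 60 → met
2. fair-housing training 325 days ago vs limit 365 → met
3. trust account balance $70,000 ≥ $70,000 → met
4. unresolved consumer complaints 5 > 4 → not met
5. trust-account reconciliation 198 days ago vs limit 180 → not met
6. condition 'holds client earnest money' holds; errors-and-omissions coverage $1,650,000 ≥ $1,625,000 → met
7. condition 'operates branch offices' does not hold → requirement n/a → met
8. continuing education 261 days ago vs limit 365 → met
9. condition 'manages rental property' holds; transaction file checklist absent → not met
Not met: 4, 5, 9

4, 5, 9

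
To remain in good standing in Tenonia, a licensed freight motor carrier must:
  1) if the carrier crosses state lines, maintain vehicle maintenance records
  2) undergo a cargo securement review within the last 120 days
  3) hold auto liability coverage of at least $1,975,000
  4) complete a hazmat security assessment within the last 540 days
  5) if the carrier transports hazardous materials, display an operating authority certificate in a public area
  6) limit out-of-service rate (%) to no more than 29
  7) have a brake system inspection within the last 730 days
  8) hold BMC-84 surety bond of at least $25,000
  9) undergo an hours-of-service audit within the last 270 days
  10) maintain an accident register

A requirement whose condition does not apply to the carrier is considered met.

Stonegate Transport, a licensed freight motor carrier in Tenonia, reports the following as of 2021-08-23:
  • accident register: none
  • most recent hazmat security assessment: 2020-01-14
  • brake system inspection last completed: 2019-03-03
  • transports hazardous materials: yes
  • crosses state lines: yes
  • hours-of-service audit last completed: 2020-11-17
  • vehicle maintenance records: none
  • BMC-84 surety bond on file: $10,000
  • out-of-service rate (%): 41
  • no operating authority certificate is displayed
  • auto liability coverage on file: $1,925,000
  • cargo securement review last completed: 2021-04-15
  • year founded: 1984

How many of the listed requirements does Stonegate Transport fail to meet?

10

1. condition 'crosses state lines' holds; vehicle maintenance records absent → not met
2. cargo securement review 130 days ago vs limit 120 → not met
3. auto liability coverage $1,925,000 < $1,975,000 → not met
4. hazmat security assessment 587 days ago vs limit 540 → not met
5. condition 'transports hazardous materials' holds; operating authority certificate absent → not met
6. out-of-service rate (%) 41 > 29 → not met
7. brake system inspection 904 days ago vs limit 730 → not met
8. BMC-84 surety bond $10,000 < $25,000 → not met
9. hours-of-service audit 279 days ago vs limit 270 → not met
10. accident register absent → not met
Not met: 10 of 10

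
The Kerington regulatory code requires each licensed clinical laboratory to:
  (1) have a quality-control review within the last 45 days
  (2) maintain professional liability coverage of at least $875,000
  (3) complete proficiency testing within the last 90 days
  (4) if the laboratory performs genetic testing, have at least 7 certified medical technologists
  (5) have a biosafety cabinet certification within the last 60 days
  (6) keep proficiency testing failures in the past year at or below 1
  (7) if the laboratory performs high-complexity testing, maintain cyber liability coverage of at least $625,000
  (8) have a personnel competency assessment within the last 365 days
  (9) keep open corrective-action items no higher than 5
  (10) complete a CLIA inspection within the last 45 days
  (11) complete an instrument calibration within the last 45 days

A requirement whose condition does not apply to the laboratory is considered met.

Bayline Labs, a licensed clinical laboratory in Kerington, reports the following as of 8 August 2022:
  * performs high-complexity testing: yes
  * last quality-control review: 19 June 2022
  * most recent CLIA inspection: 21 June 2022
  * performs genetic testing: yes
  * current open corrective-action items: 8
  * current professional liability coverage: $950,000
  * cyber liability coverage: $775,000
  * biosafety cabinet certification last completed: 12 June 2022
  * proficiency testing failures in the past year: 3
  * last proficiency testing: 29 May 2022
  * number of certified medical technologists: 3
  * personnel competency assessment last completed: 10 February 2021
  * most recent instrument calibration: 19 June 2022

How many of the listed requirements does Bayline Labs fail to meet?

7

1. quality-control review 50 days ago vs limit 45 → not met
2. professional liability coverage $950,000 ≥ $875,000 → met
3. proficiency testing 71 days ago vs limit 90 → met
4. condition 'performs genetic testing' holds; certified medical technologists 3 < 7 → not met
5. biosafety cabinet certification 57 days ago vs limit 60 → met
6. proficiency testing failures in the past year 3 > 1 → not met
7. condition 'performs high-complexity testing' holds; cyber liability coverage $775,000 ≥ $625,000 → met
8. personnel competency assessment 544 days ago vs limit 365 → not met
9. open corrective-action items 8 > 5 → not met
10. CLIA inspection 48 days ago vs limit 45 → not met
11. instrument calibration 50 days ago vs limit 45 → not met
Not met: 7 of 11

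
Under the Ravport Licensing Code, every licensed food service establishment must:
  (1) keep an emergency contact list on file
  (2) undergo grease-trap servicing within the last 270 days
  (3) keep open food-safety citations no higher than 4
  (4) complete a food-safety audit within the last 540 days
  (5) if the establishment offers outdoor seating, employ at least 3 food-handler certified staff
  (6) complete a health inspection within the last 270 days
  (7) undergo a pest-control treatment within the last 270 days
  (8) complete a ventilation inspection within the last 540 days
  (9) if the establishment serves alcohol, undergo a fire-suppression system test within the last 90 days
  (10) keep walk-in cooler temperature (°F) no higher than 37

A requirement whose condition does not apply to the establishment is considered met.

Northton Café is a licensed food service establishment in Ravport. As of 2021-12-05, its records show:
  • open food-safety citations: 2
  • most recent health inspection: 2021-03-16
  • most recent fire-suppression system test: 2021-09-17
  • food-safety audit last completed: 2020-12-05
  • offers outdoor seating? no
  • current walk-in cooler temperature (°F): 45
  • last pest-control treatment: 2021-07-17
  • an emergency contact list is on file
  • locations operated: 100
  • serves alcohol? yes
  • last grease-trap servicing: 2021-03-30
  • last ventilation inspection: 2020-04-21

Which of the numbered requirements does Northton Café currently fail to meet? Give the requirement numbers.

1. emergency contact list present → met
2. grease-trap servicing 250 days ago vs limit 270 → met
3. open food-safety citations 2 ≤ 4 → met
4. food-safety audit 365 days ago vs limit 540 → met
5. condition 'offers outdoor seating' does not hold → requirement n/a → met
6. health inspection 264 days ago vs limit 270 → met
7. pest-control treatment 141 days ago vs limit 270 → met
8. ventilation inspection 593 days ago vs limit 540 → not met
9. condition 'serves alcohol' holds; fire-suppression system test 79 days ago vs limit 90 → met
10. walk-in cooler temperature (°F) 45 > 37 → not met
Not met: 8, 10

8, 10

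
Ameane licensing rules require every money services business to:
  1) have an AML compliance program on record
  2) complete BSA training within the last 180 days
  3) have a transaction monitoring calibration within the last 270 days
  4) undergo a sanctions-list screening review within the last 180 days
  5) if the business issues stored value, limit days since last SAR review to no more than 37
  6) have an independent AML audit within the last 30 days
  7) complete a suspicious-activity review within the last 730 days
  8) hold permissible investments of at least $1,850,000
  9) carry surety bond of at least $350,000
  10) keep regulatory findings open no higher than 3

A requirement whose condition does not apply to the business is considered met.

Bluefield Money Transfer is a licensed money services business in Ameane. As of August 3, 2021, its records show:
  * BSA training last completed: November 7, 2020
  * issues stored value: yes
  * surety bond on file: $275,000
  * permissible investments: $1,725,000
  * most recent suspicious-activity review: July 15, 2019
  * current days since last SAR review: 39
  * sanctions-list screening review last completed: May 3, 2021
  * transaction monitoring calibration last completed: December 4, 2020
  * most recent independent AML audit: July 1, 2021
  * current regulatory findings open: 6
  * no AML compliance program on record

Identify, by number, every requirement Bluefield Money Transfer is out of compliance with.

1. AML compliance program absent → not met
2. BSA training 269 days ago vs limit 180 → not met
3. transaction monitoring calibration 242 days ago vs limit 270 → met
4. sanctions-list screening review 92 days ago vs limit 180 → met
5. condition 'issues stored value' holds; days since last SAR review 39 > 37 → not met
6. independent AML audit 33 days ago vs limit 30 → not met
7. suspicious-activity review 750 days ago vs limit 730 → not met
8. permissible investments $1,725,000 < $1,850,000 → not met
9. surety bond $275,000 < $350,000 → not met
10. regulatory findings open 6 > 3 → not met
Not met: 1, 2, 5, 6, 7, 8, 9, 10

1, 2, 5, 6, 7, 8, 9, 10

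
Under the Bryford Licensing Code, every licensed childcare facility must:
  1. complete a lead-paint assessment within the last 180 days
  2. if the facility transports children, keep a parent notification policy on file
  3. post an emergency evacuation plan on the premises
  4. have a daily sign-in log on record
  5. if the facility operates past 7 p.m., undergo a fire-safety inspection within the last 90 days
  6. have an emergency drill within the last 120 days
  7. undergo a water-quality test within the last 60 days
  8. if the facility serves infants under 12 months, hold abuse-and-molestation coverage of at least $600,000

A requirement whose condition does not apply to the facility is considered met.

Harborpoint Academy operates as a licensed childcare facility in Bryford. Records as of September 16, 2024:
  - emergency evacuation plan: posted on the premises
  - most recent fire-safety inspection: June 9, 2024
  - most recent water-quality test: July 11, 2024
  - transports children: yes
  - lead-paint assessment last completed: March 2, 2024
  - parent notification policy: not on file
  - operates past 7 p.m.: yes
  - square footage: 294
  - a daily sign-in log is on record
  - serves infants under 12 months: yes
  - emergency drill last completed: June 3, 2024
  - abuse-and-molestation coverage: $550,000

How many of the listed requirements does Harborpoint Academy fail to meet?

1. lead-paint assessment 198 days ago vs limit 180 → not met
2. condition 'transports children' holds; parent notification policy absent → not met
3. emergency evacuation plan present → met
4. daily sign-in log present → met
5. condition 'operates past 7 p.m.' holds; fire-safety inspection 99 days ago vs limit 90 → not met
6. emergency drill 105 days ago vs limit 120 → met
7. water-quality test 67 days ago vs limit 60 → not met
8. condition 'serves infants under 12 months' holds; abuse-and-molestation coverage $550,000 < $600,000 → not met
Not met: 5 of 8

5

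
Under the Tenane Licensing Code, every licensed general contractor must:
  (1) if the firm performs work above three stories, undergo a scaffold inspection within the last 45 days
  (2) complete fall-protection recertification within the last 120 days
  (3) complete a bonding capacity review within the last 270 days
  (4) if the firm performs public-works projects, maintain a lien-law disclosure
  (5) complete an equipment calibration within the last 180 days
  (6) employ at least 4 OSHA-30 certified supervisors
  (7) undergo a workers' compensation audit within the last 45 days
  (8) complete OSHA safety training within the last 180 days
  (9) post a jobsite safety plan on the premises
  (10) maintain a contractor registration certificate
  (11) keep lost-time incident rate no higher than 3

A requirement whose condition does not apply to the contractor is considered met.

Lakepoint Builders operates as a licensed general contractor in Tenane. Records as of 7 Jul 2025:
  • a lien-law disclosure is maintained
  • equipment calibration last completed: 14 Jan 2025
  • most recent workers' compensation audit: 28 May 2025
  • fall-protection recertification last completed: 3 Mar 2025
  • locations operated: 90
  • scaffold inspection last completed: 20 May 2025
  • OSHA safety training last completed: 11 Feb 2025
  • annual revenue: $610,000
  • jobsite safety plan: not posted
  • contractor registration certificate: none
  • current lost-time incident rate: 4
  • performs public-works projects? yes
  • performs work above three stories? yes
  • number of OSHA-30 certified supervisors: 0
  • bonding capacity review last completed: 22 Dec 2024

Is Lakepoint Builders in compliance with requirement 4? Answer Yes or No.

4. condition 'performs public-works projects' holds; lien-law disclosure present → met

Yes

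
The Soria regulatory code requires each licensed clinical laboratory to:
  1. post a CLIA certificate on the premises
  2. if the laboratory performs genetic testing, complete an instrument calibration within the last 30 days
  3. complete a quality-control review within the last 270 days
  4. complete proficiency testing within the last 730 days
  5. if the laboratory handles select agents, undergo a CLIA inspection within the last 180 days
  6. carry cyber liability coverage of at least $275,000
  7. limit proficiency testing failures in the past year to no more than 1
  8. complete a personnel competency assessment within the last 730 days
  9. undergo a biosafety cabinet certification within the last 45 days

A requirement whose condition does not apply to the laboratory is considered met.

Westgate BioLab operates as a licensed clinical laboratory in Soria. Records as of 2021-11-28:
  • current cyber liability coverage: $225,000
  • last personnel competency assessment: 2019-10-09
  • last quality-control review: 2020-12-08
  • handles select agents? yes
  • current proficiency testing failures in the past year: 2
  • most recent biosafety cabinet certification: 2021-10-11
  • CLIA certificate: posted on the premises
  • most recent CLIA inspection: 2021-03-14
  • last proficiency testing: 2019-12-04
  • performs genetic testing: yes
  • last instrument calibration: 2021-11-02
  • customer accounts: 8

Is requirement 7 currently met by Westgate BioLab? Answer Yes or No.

No

7. proficiency testing failures in the past year 2 > 1 → not met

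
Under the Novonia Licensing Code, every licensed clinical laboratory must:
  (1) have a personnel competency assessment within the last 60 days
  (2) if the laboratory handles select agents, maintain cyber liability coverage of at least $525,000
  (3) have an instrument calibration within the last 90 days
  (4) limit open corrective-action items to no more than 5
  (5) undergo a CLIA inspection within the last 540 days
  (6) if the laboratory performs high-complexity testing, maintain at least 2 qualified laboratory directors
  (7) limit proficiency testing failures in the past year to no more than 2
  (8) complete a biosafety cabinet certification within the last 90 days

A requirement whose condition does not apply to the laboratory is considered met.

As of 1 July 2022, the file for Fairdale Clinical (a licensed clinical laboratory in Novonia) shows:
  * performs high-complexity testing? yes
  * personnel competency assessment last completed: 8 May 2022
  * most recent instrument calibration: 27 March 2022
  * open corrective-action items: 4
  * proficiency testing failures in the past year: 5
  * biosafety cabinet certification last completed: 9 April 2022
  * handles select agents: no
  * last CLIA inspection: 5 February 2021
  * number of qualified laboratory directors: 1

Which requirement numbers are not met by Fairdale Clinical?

1. personnel competency assessment 54 days ago vs limit 60 → met
2. condition 'handles select agents' does not hold → requirement n/a → met
3. instrument calibration 96 days ago vs limit 90 → not met
4. open corrective-action items 4 ≤ 5 → met
5. CLIA inspection 511 days ago vs limit 540 → met
6. condition 'performs high-complexity testing' holds; qualified laboratory directors 1 < 2 → not met
7. proficiency testing failures in the past year 5 > 2 → not met
8. biosafety cabinet certification 83 days ago vs limit 90 → met
Not met: 3, 6, 7

3, 6, 7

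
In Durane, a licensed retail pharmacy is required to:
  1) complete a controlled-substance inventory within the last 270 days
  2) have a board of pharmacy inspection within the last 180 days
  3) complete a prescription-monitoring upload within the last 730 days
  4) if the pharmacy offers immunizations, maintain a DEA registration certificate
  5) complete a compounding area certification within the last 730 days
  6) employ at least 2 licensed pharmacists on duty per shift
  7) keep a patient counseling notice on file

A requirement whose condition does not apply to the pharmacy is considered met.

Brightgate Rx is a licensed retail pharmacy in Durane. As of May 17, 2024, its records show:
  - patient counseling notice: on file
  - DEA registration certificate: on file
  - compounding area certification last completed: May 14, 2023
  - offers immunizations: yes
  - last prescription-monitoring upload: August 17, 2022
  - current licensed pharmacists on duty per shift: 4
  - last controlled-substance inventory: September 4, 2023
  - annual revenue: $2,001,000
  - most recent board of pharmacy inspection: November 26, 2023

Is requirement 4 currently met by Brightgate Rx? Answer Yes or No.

4. condition 'offers immunizations' holds; DEA registration certificate present → met

Yes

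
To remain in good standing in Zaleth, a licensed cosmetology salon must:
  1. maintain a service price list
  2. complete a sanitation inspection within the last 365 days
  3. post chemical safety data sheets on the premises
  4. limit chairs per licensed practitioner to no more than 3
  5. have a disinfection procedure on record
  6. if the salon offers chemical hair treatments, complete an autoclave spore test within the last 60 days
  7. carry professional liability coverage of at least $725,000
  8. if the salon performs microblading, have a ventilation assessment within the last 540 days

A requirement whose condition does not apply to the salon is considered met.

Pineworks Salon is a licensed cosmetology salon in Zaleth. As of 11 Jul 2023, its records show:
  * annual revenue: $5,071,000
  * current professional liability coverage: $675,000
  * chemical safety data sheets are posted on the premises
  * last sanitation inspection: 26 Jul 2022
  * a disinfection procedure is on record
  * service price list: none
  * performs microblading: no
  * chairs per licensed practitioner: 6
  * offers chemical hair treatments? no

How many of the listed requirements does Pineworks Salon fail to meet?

1. service price list absent → not met
2. sanitation inspection 350 days ago vs limit 365 → met
3. chemical safety data sheets present → met
4. chairs per licensed practitioner 6 > 3 → not met
5. disinfection procedure present → met
6. condition 'offers chemical hair treatments' does not hold → requirement n/a → met
7. professional liability coverage $675,000 < $725,000 → not met
8. condition 'performs microblading' does not hold → requirement n/a → met
Not met: 3 of 8

3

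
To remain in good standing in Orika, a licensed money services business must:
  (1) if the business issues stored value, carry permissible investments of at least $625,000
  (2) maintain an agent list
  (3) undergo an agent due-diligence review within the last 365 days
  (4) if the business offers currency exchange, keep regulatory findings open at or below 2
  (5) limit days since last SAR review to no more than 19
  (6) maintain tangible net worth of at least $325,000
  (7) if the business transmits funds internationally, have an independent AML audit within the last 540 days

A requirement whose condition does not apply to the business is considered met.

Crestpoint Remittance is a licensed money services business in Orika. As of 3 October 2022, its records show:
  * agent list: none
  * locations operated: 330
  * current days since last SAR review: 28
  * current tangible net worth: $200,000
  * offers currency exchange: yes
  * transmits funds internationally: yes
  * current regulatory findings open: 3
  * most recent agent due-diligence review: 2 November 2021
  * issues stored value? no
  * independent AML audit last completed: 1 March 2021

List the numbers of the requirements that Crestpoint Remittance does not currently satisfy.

2, 4, 5, 6, 7

1. condition 'issues stored value' does not hold → requirement n/a → met
2. agent list absent → not met
3. agent due-diligence review 335 days ago vs limit 365 → met
4. condition 'offers currency exchange' holds; regulatory findings open 3 > 2 → not met
5. days since last SAR review 28 > 19 → not met
6. tangible net worth $200,000 < $325,000 → not met
7. condition 'transmits funds internationally' holds; independent AML audit 581 days ago vs limit 540 → not met
Not met: 2, 4, 5, 6, 7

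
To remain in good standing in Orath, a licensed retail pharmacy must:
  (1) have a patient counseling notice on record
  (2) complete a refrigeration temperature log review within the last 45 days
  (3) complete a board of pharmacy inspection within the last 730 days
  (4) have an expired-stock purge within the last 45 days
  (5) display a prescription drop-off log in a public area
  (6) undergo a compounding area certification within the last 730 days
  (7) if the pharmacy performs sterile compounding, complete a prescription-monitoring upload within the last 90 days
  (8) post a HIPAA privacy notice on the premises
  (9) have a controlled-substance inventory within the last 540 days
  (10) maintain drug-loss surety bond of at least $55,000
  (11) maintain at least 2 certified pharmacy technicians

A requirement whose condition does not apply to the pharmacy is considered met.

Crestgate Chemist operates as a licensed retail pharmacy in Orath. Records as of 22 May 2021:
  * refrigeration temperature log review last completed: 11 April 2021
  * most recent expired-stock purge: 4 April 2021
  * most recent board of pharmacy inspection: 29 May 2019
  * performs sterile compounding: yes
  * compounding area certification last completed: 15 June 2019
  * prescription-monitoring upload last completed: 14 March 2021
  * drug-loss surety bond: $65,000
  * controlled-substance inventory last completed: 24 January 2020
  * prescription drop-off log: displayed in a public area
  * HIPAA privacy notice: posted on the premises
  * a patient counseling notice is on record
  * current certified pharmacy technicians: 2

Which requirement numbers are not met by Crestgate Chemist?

4

1. patient counseling notice present → met
2. refrigeration temperature log review 41 days ago vs limit 45 → met
3. board of pharmacy inspection 724 days ago vs limit 730 → met
4. expired-stock purge 48 days ago vs limit 45 → not met
5. prescription drop-off log present → met
6. compounding area certification 707 days ago vs limit 730 → met
7. condition 'performs sterile compounding' holds; prescription-monitoring upload 69 days ago vs limit 90 → met
8. HIPAA privacy notice present → met
9. controlled-substance inventory 484 days ago vs limit 540 → met
10. drug-loss surety bond $65,000 ≥ $55,000 → met
11. certified pharmacy technicians 2 ≥ 2 → met
Not met: 4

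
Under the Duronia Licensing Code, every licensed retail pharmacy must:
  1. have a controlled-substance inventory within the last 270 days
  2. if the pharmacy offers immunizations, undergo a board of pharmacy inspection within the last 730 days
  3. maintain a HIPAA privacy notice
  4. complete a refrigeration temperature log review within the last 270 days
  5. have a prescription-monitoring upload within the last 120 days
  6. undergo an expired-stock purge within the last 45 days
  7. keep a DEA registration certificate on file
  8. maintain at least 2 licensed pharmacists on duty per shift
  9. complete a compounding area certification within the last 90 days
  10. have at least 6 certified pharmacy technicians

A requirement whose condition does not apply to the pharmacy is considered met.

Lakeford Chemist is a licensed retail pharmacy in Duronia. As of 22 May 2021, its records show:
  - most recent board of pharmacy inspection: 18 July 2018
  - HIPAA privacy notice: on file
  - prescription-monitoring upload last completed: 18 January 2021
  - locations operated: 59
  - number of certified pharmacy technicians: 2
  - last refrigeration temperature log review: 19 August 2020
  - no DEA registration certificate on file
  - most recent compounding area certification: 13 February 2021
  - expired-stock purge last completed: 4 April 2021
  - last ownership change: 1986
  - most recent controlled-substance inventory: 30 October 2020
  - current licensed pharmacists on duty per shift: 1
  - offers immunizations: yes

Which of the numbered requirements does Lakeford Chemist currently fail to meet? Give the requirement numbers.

1. controlled-substance inventory 204 days ago vs limit 270 → met
2. condition 'offers immunizations' holds; board of pharmacy inspection 1039 days ago vs limit 730 → not met
3. HIPAA privacy notice present → met
4. refrigeration temperature log review 276 days ago vs limit 270 → not met
5. prescription-monitoring upload 124 days ago vs limit 120 → not met
6. expired-stock purge 48 days ago vs limit 45 → not met
7. DEA registration certificate absent → not met
8. licensed pharmacists on duty per shift 1 < 2 → not met
9. compounding area certification 98 days ago vs limit 90 → not met
10. certified pharmacy technicians 2 < 6 → not met
Not met: 2, 4, 5, 6, 7, 8, 9, 10

2, 4, 5, 6, 7, 8, 9, 10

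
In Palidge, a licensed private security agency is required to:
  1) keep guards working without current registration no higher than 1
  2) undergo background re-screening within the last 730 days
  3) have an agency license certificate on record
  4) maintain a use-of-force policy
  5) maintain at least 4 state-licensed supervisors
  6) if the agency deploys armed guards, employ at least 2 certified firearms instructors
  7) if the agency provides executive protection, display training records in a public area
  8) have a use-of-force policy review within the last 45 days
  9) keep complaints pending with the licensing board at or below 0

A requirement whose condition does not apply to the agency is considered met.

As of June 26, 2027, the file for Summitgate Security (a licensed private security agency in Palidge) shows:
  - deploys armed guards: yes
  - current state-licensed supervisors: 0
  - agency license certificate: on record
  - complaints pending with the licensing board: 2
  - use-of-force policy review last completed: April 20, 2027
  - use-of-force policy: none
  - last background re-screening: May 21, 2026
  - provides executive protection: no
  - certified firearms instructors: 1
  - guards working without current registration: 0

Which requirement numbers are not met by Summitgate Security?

4, 5, 6, 8, 9

1. guards working without current registration 0 ≤ 1 → met
2. background re-screening 401 days ago vs limit 730 → met
3. agency license certificate present → met
4. use-of-force policy absent → not met
5. state-licensed supervisors 0 < 4 → not met
6. condition 'deploys armed guards' holds; certified firearms instructors 1 < 2 → not met
7. condition 'provides executive protection' does not hold → requirement n/a → met
8. use-of-force policy review 67 days ago vs limit 45 → not met
9. complaints pending with the licensing board 2 > 0 → not met
Not met: 4, 5, 6, 8, 9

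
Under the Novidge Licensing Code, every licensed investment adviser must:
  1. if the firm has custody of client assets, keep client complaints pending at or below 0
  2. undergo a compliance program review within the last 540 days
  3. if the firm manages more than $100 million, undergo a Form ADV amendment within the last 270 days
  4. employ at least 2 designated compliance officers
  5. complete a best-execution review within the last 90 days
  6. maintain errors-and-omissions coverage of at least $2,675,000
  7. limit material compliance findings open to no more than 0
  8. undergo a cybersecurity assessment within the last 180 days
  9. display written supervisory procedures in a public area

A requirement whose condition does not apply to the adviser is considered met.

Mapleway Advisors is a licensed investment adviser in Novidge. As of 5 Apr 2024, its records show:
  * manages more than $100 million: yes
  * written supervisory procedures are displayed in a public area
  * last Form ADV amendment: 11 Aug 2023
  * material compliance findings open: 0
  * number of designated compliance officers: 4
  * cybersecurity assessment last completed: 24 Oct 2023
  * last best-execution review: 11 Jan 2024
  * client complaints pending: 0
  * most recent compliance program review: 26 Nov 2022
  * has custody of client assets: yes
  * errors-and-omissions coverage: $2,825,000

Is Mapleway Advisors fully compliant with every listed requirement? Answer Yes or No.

1. condition 'has custody of client assets' holds; client complaints pending 0 ≤ 0 → met
2. compliance program review 496 days ago vs limit 540 → met
3. condition 'manages more than $100 million' holds; Form ADV amendment 238 days ago vs limit 270 → met
4. designated compliance officers 4 ≥ 2 → met
5. best-execution review 85 days ago vs limit 90 → met
6. errors-and-omissions coverage $2,825,000 ≥ $2,675,000 → met
7. material compliance findings open 0 ≤ 0 → met
8. cybersecurity assessment 164 days ago vs limit 180 → met
9. written supervisory procedures present → met
All met.

Yes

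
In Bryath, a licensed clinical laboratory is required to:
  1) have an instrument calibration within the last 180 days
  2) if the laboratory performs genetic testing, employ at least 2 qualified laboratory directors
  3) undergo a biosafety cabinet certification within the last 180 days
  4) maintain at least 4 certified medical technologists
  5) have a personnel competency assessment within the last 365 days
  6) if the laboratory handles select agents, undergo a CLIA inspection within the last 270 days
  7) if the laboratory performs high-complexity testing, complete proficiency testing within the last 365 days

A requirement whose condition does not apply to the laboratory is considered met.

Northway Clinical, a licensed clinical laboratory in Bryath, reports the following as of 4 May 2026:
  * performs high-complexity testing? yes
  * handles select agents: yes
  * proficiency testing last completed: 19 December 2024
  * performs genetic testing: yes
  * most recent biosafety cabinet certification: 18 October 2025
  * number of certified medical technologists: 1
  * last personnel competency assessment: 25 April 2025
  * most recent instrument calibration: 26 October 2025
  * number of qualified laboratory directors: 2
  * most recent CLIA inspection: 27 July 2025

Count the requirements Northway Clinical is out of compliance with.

6

1. instrument calibration 190 days ago vs limit 180 → not met
2. condition 'performs genetic testing' holds; qualified laboratory directors 2 ≥ 2 → met
3. biosafety cabinet certification 198 days ago vs limit 180 → not met
4. certified medical technologists 1 < 4 → not met
5. personnel competency assessment 374 days ago vs limit 365 → not met
6. condition 'handles select agents' holds; CLIA inspection 281 days ago vs limit 270 → not met
7. condition 'performs high-complexity testing' holds; proficiency testing 501 days ago vs limit 365 → not met
Not met: 6 of 7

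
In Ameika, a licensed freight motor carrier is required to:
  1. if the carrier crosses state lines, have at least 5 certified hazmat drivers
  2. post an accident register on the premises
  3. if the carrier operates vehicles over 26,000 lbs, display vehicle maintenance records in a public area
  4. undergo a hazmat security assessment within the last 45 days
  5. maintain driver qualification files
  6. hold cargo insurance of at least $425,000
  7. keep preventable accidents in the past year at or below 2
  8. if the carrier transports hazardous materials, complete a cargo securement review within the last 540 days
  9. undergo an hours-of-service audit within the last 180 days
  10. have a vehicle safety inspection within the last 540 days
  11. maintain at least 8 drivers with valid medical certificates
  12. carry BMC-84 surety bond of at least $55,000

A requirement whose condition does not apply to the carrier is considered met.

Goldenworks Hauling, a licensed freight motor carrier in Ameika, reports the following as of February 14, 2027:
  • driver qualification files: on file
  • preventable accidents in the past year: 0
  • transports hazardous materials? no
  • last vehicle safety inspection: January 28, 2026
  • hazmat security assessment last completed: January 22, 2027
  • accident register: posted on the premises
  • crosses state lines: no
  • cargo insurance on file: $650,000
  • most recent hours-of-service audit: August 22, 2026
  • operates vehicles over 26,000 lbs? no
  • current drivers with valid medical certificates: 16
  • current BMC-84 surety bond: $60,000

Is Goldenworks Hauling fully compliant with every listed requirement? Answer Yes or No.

Yes

1. condition 'crosses state lines' does not hold → requirement n/a → met
2. accident register present → met
3. condition 'operates vehicles over 26,000 lbs' does not hold → requirement n/a → met
4. hazmat security assessment 23 days ago vs limit 45 → met
5. driver qualification files present → met
6. cargo insurance $650,000 ≥ $425,000 → met
7. preventable accidents in the past year 0 ≤ 2 → met
8. condition 'transports hazardous materials' does not hold → requirement n/a → met
9. hours-of-service audit 176 days ago vs limit 180 → met
10. vehicle safety inspection 382 days ago vs limit 540 → met
11. drivers with valid medical certificates 16 ≥ 8 → met
12. BMC-84 surety bond $60,000 ≥ $55,000 → met
All met.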